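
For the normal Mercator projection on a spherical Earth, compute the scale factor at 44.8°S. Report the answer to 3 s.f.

1.41

The Mercator projection is conformal; its linear scale factor is the same in every direction and equals sec φ = 1/cos φ.
k = 1/cos 44.8° = 1/0.7096 = 1.409.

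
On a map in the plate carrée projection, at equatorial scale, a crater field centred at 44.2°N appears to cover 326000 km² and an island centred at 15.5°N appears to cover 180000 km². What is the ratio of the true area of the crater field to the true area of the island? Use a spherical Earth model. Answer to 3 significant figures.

On the plate carrée, areal scale = h·k = 1 × sec φ, so true area = apparent × cos φ.
True area of crater field: 326000 × cos(44.2°) = 326000 × 0.7169 = 233700 km².
True area of island: 180000 × cos(15.5°) = 180000 × 0.9636 = 173500 km².
Ratio = 233700 / 173500 ≈ 1.35.

1.35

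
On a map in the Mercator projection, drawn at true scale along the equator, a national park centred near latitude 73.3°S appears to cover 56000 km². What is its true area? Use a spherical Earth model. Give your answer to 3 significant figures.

4620 km²

The Mercator projection is conformal; its linear scale factor is the same in every direction and equals sec φ = 1/cos φ.
Areal scale = k² = sec²φ = 1/cos²(73.3°) = 1/0.2874² = 12.11.
True area = apparent / (areal scale) = 56000 / 12.11 ≈ 4620 km².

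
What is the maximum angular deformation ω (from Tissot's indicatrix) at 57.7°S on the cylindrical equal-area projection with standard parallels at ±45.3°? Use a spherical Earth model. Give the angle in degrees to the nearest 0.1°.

31.1°

A cylindrical equal-area projection with standard parallel φ₀ has meridian scale h = cos φ / cos φ₀ and parallel scale k = cos φ₀ / cos φ (so areas are preserved, h·k = 1).
At 57.7°: h = 0.7597, k = 1.316; principal scales a = 1.316, b = 0.7597.
sin(ω/2) = (a − b)/(a + b) = 0.5567/2.076 = 0.2681, so ω = 2 arcsin(0.2681) ≈ 31.1°.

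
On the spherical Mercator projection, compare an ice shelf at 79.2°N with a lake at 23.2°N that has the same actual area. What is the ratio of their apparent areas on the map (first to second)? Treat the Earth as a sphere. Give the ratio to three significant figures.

On Mercator, area is exaggerated by sec²φ = 1/cos²φ.
At 79.2°: sec²(79.2°) = 1/0.1874² = 28.48.
At 23.2°: sec²(23.2°) = 1/0.9191² = 1.184.
Ratio = 28.48/1.184 = cos²(23.2°)/cos²(79.2°) ≈ 24.1.

24.1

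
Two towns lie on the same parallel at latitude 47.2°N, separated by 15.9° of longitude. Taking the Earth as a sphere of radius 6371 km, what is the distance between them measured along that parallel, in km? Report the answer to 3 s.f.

1200 km

Arc length along a parallel = R cos φ · Δλ (with Δλ in radians).
= 6371 × cos 47.2° × (15.9° × π/180) = 6371 × 0.6794 × 0.2775 ≈ 1200 km.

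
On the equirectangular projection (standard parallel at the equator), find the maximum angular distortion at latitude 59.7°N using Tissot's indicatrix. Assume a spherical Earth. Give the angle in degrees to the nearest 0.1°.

38.5°

In the plate carrée (x = Rλ, y = Rφ), meridians are true-scale (h = 1) and parallels are stretched by k = sec φ.
At 59.7°: h = 1.000, k = 1.982; principal scales a = 1.982, b = 1.000.
sin(ω/2) = (a − b)/(a + b) = 0.9821/2.982 = 0.3293, so ω = 2 arcsin(0.3293) ≈ 38.5°.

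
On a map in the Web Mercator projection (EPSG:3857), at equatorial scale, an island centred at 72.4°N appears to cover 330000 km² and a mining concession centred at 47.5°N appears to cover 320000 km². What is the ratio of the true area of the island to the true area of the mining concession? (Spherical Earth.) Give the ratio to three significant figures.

Since Mercator area scale is 1/cos²φ, the true area equals the apparent area multiplied by cos²φ.
True area of island: 330000 × cos²(72.4°) = 330000 × 0.09143 = 30170 km².
True area of mining concession: 320000 × cos²(47.5°) = 320000 × 0.4564 = 146100 km².
Ratio = 30170 / 146100 ≈ 0.207.

0.207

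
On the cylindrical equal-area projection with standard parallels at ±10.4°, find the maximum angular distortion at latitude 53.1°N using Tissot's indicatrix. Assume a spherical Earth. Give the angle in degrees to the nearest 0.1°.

54.4°

For cylindrical equal-area with standard parallel φ₀, h = cos φ / cos φ₀ and k = cos φ₀ / cos φ, so h·k = 1.
At 53.1°: h = 0.6104, k = 1.638; principal scales a = 1.638, b = 0.6104.
sin(ω/2) = (a − b)/(a + b) = 1.028/2.249 = 0.4570, so ω = 2 arcsin(0.4570) ≈ 54.4°.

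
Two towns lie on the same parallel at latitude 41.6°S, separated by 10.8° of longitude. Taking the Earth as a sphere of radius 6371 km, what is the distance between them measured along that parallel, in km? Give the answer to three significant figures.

Arc length along a parallel = R cos φ · Δλ (with Δλ in radians).
= 6371 × cos 41.6° × (10.8° × π/180) = 6371 × 0.7478 × 0.1885 ≈ 898 km.

898 km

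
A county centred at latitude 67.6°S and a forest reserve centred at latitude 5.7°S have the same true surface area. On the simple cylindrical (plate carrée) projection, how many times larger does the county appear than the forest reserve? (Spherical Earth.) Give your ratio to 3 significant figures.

For the equirectangular projection with φ₀ = 0 (plate carrée), h = 1 along meridians and k = sec φ along parallels.
Areal scale at 67.6°: h·k = 1.000 × 2.624 = 2.624.
Areal scale at 5.7°: h·k = 1.000 × 1.005 = 1.005.
Ratio = 2.624/1.005 ≈ 2.61.

2.61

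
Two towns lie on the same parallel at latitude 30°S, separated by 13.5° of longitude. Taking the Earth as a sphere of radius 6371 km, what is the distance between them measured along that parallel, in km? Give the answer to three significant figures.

1300 km

Arc length along a parallel = R cos φ · Δλ (with Δλ in radians).
= 6371 × cos 30° × (13.5° × π/180) = 6371 × 0.8660 × 0.2356 ≈ 1300 km.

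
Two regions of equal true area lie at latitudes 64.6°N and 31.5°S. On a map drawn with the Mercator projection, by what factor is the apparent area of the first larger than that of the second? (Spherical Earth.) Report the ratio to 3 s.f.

3.95

On Mercator, area is exaggerated by sec²φ = 1/cos²φ.
At 64.6°: sec²(64.6°) = 1/0.4289² = 5.435.
At 31.5°: sec²(31.5°) = 1/0.8526² = 1.376.
Ratio = 5.435/1.376 = cos²(31.5°)/cos²(64.6°) ≈ 3.95.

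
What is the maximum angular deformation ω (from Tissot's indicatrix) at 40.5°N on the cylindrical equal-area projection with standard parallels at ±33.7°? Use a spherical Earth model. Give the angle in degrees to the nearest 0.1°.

A cylindrical equal-area projection with standard parallel φ₀ has meridian scale h = cos φ / cos φ₀ and parallel scale k = cos φ₀ / cos φ (so areas are preserved, h·k = 1).
At 40.5°: h = 0.9140, k = 1.094; principal scales a = 1.094, b = 0.9140.
sin(ω/2) = (a − b)/(a + b) = 0.1801/2.008 = 0.08968, so ω = 2 arcsin(0.08968) ≈ 10.3°.

10.3°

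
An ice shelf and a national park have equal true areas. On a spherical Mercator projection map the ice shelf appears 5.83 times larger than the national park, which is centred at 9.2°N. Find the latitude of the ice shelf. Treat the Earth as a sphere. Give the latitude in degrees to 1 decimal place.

Mercator areal scale is sec²φ, so apparent-area ratio = sec²φ₁ / sec²φ₂ = cos²φ₂ / cos²φ₁.
cos²φ₂ / cos²φ₁ = 5.83  ⇒  cos φ₁ = cos 9.2° / √5.83 = 0.9871/2.415 = 0.4088.
φ₁ = arccos(0.4088) ≈ 65.9°.

65.9°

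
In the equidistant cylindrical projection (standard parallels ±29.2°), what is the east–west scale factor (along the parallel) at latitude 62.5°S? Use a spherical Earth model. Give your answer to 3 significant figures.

1.89

The equidistant cylindrical projection with φ₀ = 29.2° has h = 1 (meridians true) and k = cos φ₀ / cos φ along parallels.
k = cos 29.2° / cos 62.5° = 0.8729/0.4617 = 1.890.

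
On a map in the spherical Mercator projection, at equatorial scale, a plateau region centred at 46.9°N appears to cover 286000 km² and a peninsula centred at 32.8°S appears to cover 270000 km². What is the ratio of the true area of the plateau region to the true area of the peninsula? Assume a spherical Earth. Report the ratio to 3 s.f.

Since Mercator area scale is 1/cos²φ, the true area equals the apparent area multiplied by cos²φ.
True area of plateau region: 286000 × cos²(46.9°) = 286000 × 0.4669 = 133500 km².
True area of peninsula: 270000 × cos²(32.8°) = 270000 × 0.7066 = 190800 km².
Ratio = 133500 / 190800 ≈ 0.700.

0.700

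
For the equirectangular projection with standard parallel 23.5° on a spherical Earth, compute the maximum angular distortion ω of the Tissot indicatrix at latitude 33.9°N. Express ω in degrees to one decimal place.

The equidistant cylindrical projection with φ₀ = 23.5° has h = 1 (meridians true) and k = cos φ₀ / cos φ along parallels.
At 33.9°: h = 1.000, k = 1.105; principal scales a = 1.105, b = 1.000.
sin(ω/2) = (a − b)/(a + b) = 0.1049/2.105 = 0.04982, so ω = 2 arcsin(0.04982) ≈ 5.7°.

5.7°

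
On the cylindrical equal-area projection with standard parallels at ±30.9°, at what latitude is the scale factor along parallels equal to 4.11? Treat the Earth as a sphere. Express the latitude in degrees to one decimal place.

Cylindrical equal-area (φ₀ = 30.9°): h = cos φ / cos 30.9° along meridians, k = cos 30.9° / cos φ along parallels; h·k = 1.
k = cos φ₀ / cos φ = 4.11  ⇒  cos φ = cos 30.9° / 4.11 = 0.2088.
φ = arccos(0.2088) ≈ 77.9°.

77.9°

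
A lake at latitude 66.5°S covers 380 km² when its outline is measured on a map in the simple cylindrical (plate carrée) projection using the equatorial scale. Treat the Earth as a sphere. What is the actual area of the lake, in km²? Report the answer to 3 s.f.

For the equirectangular projection with φ₀ = 0 (plate carrée), h = 1 along meridians and k = sec φ along parallels.
Areal scale = h·k = 1 × sec φ; at 66.5°, h = 1.000, k = 2.508, so h·k = 2.508.
True area = apparent / (areal scale) = 380 / 2.508 ≈ 152 km².

152 km²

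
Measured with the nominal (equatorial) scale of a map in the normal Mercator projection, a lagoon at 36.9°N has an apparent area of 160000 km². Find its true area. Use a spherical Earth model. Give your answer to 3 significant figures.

102000 km²

For Mercator, h = k = sec φ (a conformal cylindrical projection has a single point scale, 1/cos φ).
Areal scale = k² = sec²φ = 1/cos²(36.9°) = 1/0.7997² = 1.564.
True area = apparent / (areal scale) = 160000 / 1.564 ≈ 102000 km².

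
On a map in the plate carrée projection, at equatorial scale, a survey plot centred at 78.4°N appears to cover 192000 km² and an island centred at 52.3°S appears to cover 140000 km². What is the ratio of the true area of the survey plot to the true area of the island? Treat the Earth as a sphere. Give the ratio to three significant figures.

0.451

On the plate carrée, areal scale = h·k = 1 × sec φ, so true area = apparent × cos φ.
True area of survey plot: 192000 × cos(78.4°) = 192000 × 0.2011 = 38610 km².
True area of island: 140000 × cos(52.3°) = 140000 × 0.6115 = 85610 km².
Ratio = 38610 / 85610 ≈ 0.451.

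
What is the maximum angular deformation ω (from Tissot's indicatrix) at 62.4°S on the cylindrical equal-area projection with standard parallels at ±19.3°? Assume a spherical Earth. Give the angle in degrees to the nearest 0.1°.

A cylindrical equal-area projection with standard parallel φ₀ has meridian scale h = cos φ / cos φ₀ and parallel scale k = cos φ₀ / cos φ (so areas are preserved, h·k = 1).
At 62.4°: h = 0.4909, k = 2.037; principal scales a = 2.037, b = 0.4909.
sin(ω/2) = (a − b)/(a + b) = 1.546/2.528 = 0.6116, so ω = 2 arcsin(0.6116) ≈ 75.4°.

75.4°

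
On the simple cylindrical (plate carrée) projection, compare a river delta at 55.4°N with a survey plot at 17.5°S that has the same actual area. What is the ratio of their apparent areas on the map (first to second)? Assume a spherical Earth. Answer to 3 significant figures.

1.68

In the plate carrée (x = Rλ, y = Rφ), meridians are true-scale (h = 1) and parallels are stretched by k = sec φ.
Areal scale at 55.4°: h·k = 1.000 × 1.761 = 1.761.
Areal scale at 17.5°: h·k = 1.000 × 1.049 = 1.049.
Ratio = 1.761/1.049 ≈ 1.68.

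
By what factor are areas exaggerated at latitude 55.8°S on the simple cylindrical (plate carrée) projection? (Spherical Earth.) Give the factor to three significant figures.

1.78

For the equirectangular projection with φ₀ = 0 (plate carrée), h = 1 along meridians and k = sec φ along parallels.
Areal scale = h·k = 1 × sec φ; at 55.8°, h = 1.000, k = 1.779, so h·k = 1.779.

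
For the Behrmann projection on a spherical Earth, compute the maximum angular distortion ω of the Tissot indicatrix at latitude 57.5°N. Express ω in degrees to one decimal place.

52.7°

Behrmann is a cylindrical equal-area projection with standard parallels at ±30°. For cylindrical equal-area with standard parallel φ₀, h = cos φ / cos φ₀ and k = cos φ₀ / cos φ, so h·k = 1.
At 57.5°: h = 0.6204, k = 1.612; principal scales a = 1.612, b = 0.6204.
sin(ω/2) = (a − b)/(a + b) = 0.9914/2.232 = 0.4441, so ω = 2 arcsin(0.4441) ≈ 52.7°.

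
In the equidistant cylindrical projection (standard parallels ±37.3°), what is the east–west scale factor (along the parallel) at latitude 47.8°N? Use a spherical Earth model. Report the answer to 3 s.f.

The equidistant cylindrical projection with φ₀ = 37.3° has h = 1 (meridians true) and k = cos φ₀ / cos φ along parallels.
k = cos 37.3° / cos 47.8° = 0.7955/0.6717 = 1.184.

1.18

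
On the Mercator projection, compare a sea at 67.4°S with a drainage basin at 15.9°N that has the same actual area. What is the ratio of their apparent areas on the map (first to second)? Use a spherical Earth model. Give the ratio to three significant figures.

Mercator areal scale is sec²φ.
At 67.4°: sec²(67.4°) = 1/0.3843² = 6.771.
At 15.9°: sec²(15.9°) = 1/0.9617² = 1.081.
Ratio = 6.771/1.081 = cos²(15.9°)/cos²(67.4°) ≈ 6.26.

6.26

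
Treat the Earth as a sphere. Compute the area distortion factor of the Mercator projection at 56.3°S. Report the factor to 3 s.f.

For Mercator, h = k = sec φ (a conformal cylindrical projection has a single point scale, 1/cos φ).
Areal scale = k² = sec²φ = 1/cos²(56.3°) = 1/0.5548² = 3.248.

3.25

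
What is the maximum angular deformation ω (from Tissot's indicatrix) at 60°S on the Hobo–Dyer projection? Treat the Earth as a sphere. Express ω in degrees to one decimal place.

51.1°

The Hobo–Dyer projection is cylindrical equal-area with φ₀ = 37.5°. A cylindrical equal-area projection with standard parallel φ₀ has meridian scale h = cos φ / cos φ₀ and parallel scale k = cos φ₀ / cos φ (so areas are preserved, h·k = 1).
At 60°: h = 0.6302, k = 1.587; principal scales a = 1.587, b = 0.6302.
sin(ω/2) = (a − b)/(a + b) = 0.9565/2.217 = 0.4314, so ω = 2 arcsin(0.4314) ≈ 51.1°.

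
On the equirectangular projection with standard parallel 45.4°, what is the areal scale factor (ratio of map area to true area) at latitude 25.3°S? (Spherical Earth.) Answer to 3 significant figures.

With standard parallel φ₀ = 45.4°, the equirectangular projection gives x = Rλ cos φ₀, y = Rφ, so h = 1 and k = cos 45.4° / cos φ.
Areal scale = h·k = 1 × cos φ₀ / cos φ; at 25.3°, h = 1.000, k = 0.7766, so h·k = 0.7766.

0.777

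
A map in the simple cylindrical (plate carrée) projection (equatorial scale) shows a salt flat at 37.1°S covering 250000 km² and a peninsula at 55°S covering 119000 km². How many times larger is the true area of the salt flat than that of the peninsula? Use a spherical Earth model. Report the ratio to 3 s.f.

Plate carrée has h = 1 and k = sec φ, giving areal scale sec φ; true area = (apparent area) · cos φ.
True area of salt flat: 250000 × cos(37.1°) = 250000 × 0.7976 = 199400 km².
True area of peninsula: 119000 × cos(55°) = 119000 × 0.5736 = 68260 km².
Ratio = 199400 / 68260 ≈ 2.92.

2.92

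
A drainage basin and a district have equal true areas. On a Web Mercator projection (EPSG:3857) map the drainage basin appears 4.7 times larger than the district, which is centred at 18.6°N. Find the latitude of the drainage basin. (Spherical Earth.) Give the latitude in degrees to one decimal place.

On Mercator, (apparent₁)/(apparent₂) = sec²φ₁ / sec²φ₂ when true areas are equal.
cos²φ₂ / cos²φ₁ = 4.7  ⇒  cos φ₁ = cos 18.6° / √4.7 = 0.9478/2.168 = 0.4372.
φ₁ = arccos(0.4372) ≈ 64.1°.

64.1°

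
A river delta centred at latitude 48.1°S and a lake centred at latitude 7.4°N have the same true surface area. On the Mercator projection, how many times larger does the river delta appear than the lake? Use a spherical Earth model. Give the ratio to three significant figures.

2.20

On Mercator, area is exaggerated by sec²φ = 1/cos²φ.
At 48.1°: sec²(48.1°) = 1/0.6678² = 2.242.
At 7.4°: sec²(7.4°) = 1/0.9917² = 1.017.
Ratio = 2.242/1.017 = cos²(7.4°)/cos²(48.1°) ≈ 2.20.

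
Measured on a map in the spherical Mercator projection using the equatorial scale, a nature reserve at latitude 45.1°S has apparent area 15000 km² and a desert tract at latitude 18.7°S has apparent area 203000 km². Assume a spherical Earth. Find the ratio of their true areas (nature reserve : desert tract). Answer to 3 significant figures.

0.0410

Since Mercator area scale is 1/cos²φ, the true area equals the apparent area multiplied by cos²φ.
True area of nature reserve: 15000 × cos²(45.1°) = 15000 × 0.4983 = 7474 km².
True area of desert tract: 203000 × cos²(18.7°) = 203000 × 0.8972 = 182100 km².
Ratio = 7474 / 182100 ≈ 0.0410.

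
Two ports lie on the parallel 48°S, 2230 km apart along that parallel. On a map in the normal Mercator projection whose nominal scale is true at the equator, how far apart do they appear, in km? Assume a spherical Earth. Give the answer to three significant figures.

Mercator is conformal, so the point scale is isotropic: h = k = sec φ = 1/cos φ.
Along the parallel, k = sec 48° = 1/0.6691 = 1.494.
Map distance = 2230 × 1.494 ≈ 3330 km.

3330 km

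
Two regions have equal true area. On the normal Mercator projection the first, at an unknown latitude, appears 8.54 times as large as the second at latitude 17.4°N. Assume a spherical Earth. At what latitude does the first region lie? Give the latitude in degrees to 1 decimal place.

On Mercator, (apparent₁)/(apparent₂) = sec²φ₁ / sec²φ₂ when true areas are equal.
cos²φ₂ / cos²φ₁ = 8.54  ⇒  cos φ₁ = cos 17.4° / √8.54 = 0.9542/2.922 = 0.3265.
φ₁ = arccos(0.3265) ≈ 70.9°.

70.9°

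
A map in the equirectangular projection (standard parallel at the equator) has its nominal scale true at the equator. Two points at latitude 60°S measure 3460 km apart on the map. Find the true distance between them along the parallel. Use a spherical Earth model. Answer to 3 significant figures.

In the plate carrée (x = Rλ, y = Rφ), meridians are true-scale (h = 1) and parallels are stretched by k = sec φ.
Along the parallel at 60°, map distances are exaggerated by k = sec 60° = 2.000.
True distance = 3460 / 2.000 = 3460 × cos 60° ≈ 1730 km.

1730 km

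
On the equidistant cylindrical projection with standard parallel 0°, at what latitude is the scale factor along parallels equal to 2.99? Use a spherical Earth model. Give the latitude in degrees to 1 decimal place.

70.5°

Plate carrée: h = 1, k = sec φ along parallels.
sec φ = 2.99  ⇒  cos φ = 0.3344  ⇒  φ ≈ 70.5°.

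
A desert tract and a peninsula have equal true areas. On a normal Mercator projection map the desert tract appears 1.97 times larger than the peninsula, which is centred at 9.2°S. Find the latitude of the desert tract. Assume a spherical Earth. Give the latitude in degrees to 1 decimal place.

On Mercator, (apparent₁)/(apparent₂) = sec²φ₁ / sec²φ₂ when true areas are equal.
cos²φ₂ / cos²φ₁ = 1.97  ⇒  cos φ₁ = cos 9.2° / √1.97 = 0.9871/1.404 = 0.7033.
φ₁ = arccos(0.7033) ≈ 45.3°.

45.3°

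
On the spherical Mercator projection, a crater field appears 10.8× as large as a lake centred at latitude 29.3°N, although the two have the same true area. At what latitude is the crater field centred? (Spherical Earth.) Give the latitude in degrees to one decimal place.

74.6°

For equal true areas on Mercator, apparent areas scale as sec²φ, so the ratio is cos²φ₂ / cos²φ₁.
cos²φ₂ / cos²φ₁ = 10.8  ⇒  cos φ₁ = cos 29.3° / √10.8 = 0.8721/3.286 = 0.2654.
φ₁ = arccos(0.2654) ≈ 74.6°.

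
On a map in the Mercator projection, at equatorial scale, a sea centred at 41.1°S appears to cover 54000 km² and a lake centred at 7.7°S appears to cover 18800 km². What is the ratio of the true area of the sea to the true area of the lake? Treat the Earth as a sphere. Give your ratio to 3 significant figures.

1.66

Since Mercator area scale is 1/cos²φ, the true area equals the apparent area multiplied by cos²φ.
True area of sea: 54000 × cos²(41.1°) = 54000 × 0.5679 = 30660 km².
True area of lake: 18800 × cos²(7.7°) = 18800 × 0.9820 = 18460 km².
Ratio = 30660 / 18460 ≈ 1.66.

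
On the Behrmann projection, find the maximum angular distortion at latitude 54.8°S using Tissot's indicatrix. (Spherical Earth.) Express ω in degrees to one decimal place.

45.4°

Behrmann is a cylindrical equal-area projection with standard parallels at ±30°. Cylindrical equal-area (φ₀ = 30°): h = cos φ / cos 30° along meridians, k = cos 30° / cos φ along parallels; h·k = 1.
At 54.8°: h = 0.6656, k = 1.502; principal scales a = 1.502, b = 0.6656.
sin(ω/2) = (a − b)/(a + b) = 0.8368/2.168 = 0.3860, so ω = 2 arcsin(0.3860) ≈ 45.4°.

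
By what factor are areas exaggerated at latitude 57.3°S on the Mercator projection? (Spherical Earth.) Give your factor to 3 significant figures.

3.43

The Mercator projection is conformal; its linear scale factor is the same in every direction and equals sec φ = 1/cos φ.
Areal scale = k² = sec²φ = 1/cos²(57.3°) = 1/0.5402² = 3.426.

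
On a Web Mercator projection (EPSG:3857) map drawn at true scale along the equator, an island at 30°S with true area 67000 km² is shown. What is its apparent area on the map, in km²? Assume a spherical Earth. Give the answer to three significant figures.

Mercator is conformal, so the point scale is isotropic: h = k = sec φ = 1/cos φ.
Areal scale = k² = sec²φ = 1/cos²(30°) = 1/0.8660² = 1.333.
Apparent area = 67000 × 1.333 ≈ 89300 km².

89300 km²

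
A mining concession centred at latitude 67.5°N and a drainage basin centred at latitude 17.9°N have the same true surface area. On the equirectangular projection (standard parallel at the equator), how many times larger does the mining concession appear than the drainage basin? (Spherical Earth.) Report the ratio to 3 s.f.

For the equirectangular projection with φ₀ = 0 (plate carrée), h = 1 along meridians and k = sec φ along parallels.
Areal scale at 67.5°: h·k = 1.000 × 2.613 = 2.613.
Areal scale at 17.9°: h·k = 1.000 × 1.051 = 1.051.
Ratio = 2.613/1.051 ≈ 2.49.

2.49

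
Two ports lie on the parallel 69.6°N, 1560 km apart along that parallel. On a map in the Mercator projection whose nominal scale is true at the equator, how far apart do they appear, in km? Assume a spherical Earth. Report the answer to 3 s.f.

For Mercator, h = k = sec φ (a conformal cylindrical projection has a single point scale, 1/cos φ).
Along the parallel, k = sec 69.6° = 1/0.3486 = 2.869.
Map distance = 1560 × 2.869 ≈ 4480 km.

4480 km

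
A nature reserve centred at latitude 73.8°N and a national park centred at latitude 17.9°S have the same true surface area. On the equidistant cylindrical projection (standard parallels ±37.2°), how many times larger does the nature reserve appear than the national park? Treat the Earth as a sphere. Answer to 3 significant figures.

3.41

In the equirectangular projection with standard parallel φ₀ = 37.2° (x = Rλ cos φ₀, y = Rφ), meridians are true-scale (h = 1) and the parallel scale is k = cos φ₀ / cos φ.
Areal scale at 73.8°: h·k = 1.000 × 2.855 = 2.855.
Areal scale at 17.9°: h·k = 1.000 × 0.8370 = 0.8370.
Ratio = 2.855/0.8370 ≈ 3.41.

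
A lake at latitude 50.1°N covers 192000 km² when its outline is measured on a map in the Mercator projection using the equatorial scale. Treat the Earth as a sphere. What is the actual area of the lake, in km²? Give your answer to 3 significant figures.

79000 km²

For Mercator, h = k = sec φ (a conformal cylindrical projection has a single point scale, 1/cos φ).
Areal scale = k² = sec²φ = 1/cos²(50.1°) = 1/0.6414² = 2.430.
True area = apparent / (areal scale) = 192000 / 2.430 ≈ 79000 km².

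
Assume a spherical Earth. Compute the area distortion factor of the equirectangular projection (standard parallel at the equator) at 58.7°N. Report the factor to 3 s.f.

1.92

In the plate carrée (x = Rλ, y = Rφ), meridians are true-scale (h = 1) and parallels are stretched by k = sec φ.
Areal scale = h·k = 1 × sec φ; at 58.7°, h = 1.000, k = 1.925, so h·k = 1.925.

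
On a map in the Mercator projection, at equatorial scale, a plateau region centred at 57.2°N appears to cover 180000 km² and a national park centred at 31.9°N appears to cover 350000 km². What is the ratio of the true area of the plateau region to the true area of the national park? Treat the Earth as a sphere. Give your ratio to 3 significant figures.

Mercator's areal exaggeration is sec²φ; hence true area = (apparent area) · cos²φ.
True area of plateau region: 180000 × cos²(57.2°) = 180000 × 0.2934 = 52820 km².
True area of national park: 350000 × cos²(31.9°) = 350000 × 0.7208 = 252300 km².
Ratio = 52820 / 252300 ≈ 0.209.

0.209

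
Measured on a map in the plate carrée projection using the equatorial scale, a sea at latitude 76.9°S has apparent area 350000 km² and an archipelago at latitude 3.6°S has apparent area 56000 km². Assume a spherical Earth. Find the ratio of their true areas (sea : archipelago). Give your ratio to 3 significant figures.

1.42

Plate carrée has h = 1 and k = sec φ, giving areal scale sec φ; true area = (apparent area) · cos φ.
True area of sea: 350000 × cos(76.9°) = 350000 × 0.2267 = 79330 km².
True area of archipelago: 56000 × cos(3.6°) = 56000 × 0.9980 = 55890 km².
Ratio = 79330 / 55890 ≈ 1.42.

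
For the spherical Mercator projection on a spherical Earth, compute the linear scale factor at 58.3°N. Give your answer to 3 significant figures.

The Mercator projection is conformal; its linear scale factor is the same in every direction and equals sec φ = 1/cos φ.
k = 1/cos 58.3° = 1/0.5255 = 1.903.

1.90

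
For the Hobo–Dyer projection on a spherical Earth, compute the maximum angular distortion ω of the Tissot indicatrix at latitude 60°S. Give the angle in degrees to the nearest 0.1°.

51.1°

The Hobo–Dyer projection is cylindrical equal-area with φ₀ = 37.5°. For cylindrical equal-area with standard parallel φ₀, h = cos φ / cos φ₀ and k = cos φ₀ / cos φ, so h·k = 1.
At 60°: h = 0.6302, k = 1.587; principal scales a = 1.587, b = 0.6302.
sin(ω/2) = (a − b)/(a + b) = 0.9565/2.217 = 0.4314, so ω = 2 arcsin(0.4314) ≈ 51.1°.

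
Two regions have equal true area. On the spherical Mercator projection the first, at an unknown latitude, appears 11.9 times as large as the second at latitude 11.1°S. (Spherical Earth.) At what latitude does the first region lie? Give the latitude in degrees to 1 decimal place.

Mercator areal scale is sec²φ, so apparent-area ratio = sec²φ₁ / sec²φ₂ = cos²φ₂ / cos²φ₁.
cos²φ₂ / cos²φ₁ = 11.9  ⇒  cos φ₁ = cos 11.1° / √11.9 = 0.9813/3.450 = 0.2845.
φ₁ = arccos(0.2845) ≈ 73.5°.

73.5°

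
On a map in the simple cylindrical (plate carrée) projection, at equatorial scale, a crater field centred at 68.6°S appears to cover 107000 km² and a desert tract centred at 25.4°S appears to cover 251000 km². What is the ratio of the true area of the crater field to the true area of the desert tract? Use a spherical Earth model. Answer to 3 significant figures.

0.172

Plate carrée has h = 1 and k = sec φ, giving areal scale sec φ; true area = (apparent area) · cos φ.
True area of crater field: 107000 × cos(68.6°) = 107000 × 0.3649 = 39040 km².
True area of desert tract: 251000 × cos(25.4°) = 251000 × 0.9033 = 226700 km².
Ratio = 39040 / 226700 ≈ 0.172.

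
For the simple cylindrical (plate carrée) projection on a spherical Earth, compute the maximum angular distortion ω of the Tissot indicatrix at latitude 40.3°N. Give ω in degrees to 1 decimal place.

Plate carrée maps x = Rλ, y = Rφ. The meridian scale is h = 1 and the parallel scale is k = 1/cos φ = sec φ.
At 40.3°: h = 1.000, k = 1.311; principal scales a = 1.311, b = 1.000.
sin(ω/2) = (a − b)/(a + b) = 0.3112/2.311 = 0.1346, so ω = 2 arcsin(0.1346) ≈ 15.5°.

15.5°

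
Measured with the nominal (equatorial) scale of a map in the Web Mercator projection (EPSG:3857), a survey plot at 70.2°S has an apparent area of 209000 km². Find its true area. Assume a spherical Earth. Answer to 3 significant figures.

24000 km²

Mercator is conformal, so the point scale is isotropic: h = k = sec φ = 1/cos φ.
Areal scale = k² = sec²φ = 1/cos²(70.2°) = 1/0.3387² = 8.715.
True area = apparent / (areal scale) = 209000 / 8.715 ≈ 24000 km².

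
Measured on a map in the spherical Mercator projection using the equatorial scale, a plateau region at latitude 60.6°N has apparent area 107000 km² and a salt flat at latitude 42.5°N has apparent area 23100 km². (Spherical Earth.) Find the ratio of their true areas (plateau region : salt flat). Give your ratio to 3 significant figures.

2.05

On Mercator the areal scale is sec²φ, so true area = apparent × cos²φ.
True area of plateau region: 107000 × cos²(60.6°) = 107000 × 0.2410 = 25790 km².
True area of salt flat: 23100 × cos²(42.5°) = 23100 × 0.5436 = 12560 km².
Ratio = 25790 / 12560 ≈ 2.05.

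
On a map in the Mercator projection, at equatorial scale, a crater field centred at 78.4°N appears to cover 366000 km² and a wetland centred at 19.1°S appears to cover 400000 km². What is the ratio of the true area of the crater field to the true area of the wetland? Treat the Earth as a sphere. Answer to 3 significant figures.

Mercator's areal exaggeration is sec²φ; hence true area = (apparent area) · cos²φ.
True area of crater field: 366000 × cos²(78.4°) = 366000 × 0.04043 = 14800 km².
True area of wetland: 400000 × cos²(19.1°) = 400000 × 0.8929 = 357200 km².
Ratio = 14800 / 357200 ≈ 0.0414.

0.0414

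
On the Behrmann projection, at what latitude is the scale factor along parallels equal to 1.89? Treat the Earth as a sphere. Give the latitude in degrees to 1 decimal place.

The Behrmann projection is cylindrical equal-area with φ₀ = 30°. A cylindrical equal-area projection with standard parallel φ₀ has meridian scale h = cos φ / cos φ₀ and parallel scale k = cos φ₀ / cos φ (so areas are preserved, h·k = 1).
k = cos φ₀ / cos φ = 1.89  ⇒  cos φ = cos 30° / 1.89 = 0.4582.
φ = arccos(0.4582) ≈ 62.7°.

62.7°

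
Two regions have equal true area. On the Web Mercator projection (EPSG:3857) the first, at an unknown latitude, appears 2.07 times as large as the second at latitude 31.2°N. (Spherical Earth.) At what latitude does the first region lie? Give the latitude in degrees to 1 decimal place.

For equal true areas on Mercator, apparent areas scale as sec²φ, so the ratio is cos²φ₂ / cos²φ₁.
cos²φ₂ / cos²φ₁ = 2.07  ⇒  cos φ₁ = cos 31.2° / √2.07 = 0.8554/1.439 = 0.5945.
φ₁ = arccos(0.5945) ≈ 53.5°.

53.5°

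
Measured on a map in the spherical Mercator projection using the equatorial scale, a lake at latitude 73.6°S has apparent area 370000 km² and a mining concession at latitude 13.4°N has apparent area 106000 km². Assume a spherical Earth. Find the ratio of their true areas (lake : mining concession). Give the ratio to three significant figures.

Mercator's areal exaggeration is sec²φ; hence true area = (apparent area) · cos²φ.
True area of lake: 370000 × cos²(73.6°) = 370000 × 0.07972 = 29500 km².
True area of mining concession: 106000 × cos²(13.4°) = 106000 × 0.9463 = 100300 km².
Ratio = 29500 / 100300 ≈ 0.294.

0.294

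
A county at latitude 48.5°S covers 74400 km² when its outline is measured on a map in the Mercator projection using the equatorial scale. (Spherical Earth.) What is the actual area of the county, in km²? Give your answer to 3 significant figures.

Mercator is conformal, so the point scale is isotropic: h = k = sec φ = 1/cos φ.
Areal scale = k² = sec²φ = 1/cos²(48.5°) = 1/0.6626² = 2.278.
True area = apparent / (areal scale) = 74400 / 2.278 ≈ 32700 km².

32700 km²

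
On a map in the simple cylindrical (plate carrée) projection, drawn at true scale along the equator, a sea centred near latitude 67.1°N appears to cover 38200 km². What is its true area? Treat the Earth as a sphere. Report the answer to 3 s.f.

In the plate carrée (x = Rλ, y = Rφ), meridians are true-scale (h = 1) and parallels are stretched by k = sec φ.
Areal scale = h·k = 1 × sec φ; at 67.1°, h = 1.000, k = 2.570, so h·k = 2.570.
True area = apparent / (areal scale) = 38200 / 2.570 ≈ 14900 km².

14900 km²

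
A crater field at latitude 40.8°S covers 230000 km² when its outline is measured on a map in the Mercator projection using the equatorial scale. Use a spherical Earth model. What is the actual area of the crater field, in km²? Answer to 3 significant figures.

132000 km²

For Mercator, h = k = sec φ (a conformal cylindrical projection has a single point scale, 1/cos φ).
Areal scale = k² = sec²φ = 1/cos²(40.8°) = 1/0.7570² = 1.745.
True area = apparent / (areal scale) = 230000 / 1.745 ≈ 132000 km².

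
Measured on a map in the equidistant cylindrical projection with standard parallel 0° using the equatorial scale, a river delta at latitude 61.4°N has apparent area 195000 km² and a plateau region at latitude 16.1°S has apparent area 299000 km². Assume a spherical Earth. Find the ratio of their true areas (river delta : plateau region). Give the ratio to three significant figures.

Plate carrée has h = 1 and k = sec φ, giving areal scale sec φ; true area = (apparent area) · cos φ.
True area of river delta: 195000 × cos(61.4°) = 195000 × 0.4787 = 93340 km².
True area of plateau region: 299000 × cos(16.1°) = 299000 × 0.9608 = 287300 km².
Ratio = 93340 / 287300 ≈ 0.325.

0.325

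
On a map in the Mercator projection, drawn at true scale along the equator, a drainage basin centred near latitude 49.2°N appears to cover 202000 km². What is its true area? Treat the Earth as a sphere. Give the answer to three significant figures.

86200 km²

For Mercator, h = k = sec φ (a conformal cylindrical projection has a single point scale, 1/cos φ).
Areal scale = k² = sec²φ = 1/cos²(49.2°) = 1/0.6534² = 2.342.
True area = apparent / (areal scale) = 202000 / 2.342 ≈ 86200 km².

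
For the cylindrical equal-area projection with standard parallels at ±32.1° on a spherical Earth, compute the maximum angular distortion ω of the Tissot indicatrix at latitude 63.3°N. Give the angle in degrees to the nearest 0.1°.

A cylindrical equal-area projection with standard parallel φ₀ has meridian scale h = cos φ / cos φ₀ and parallel scale k = cos φ₀ / cos φ (so areas are preserved, h·k = 1).
At 63.3°: h = 0.5304, k = 1.885; principal scales a = 1.885, b = 0.5304.
sin(ω/2) = (a − b)/(a + b) = 1.355/2.416 = 0.5609, so ω = 2 arcsin(0.5609) ≈ 68.2°.

68.2°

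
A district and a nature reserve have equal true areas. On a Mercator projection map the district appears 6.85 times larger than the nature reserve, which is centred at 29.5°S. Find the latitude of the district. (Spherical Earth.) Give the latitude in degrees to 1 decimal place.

70.6°

For equal true areas on Mercator, apparent areas scale as sec²φ, so the ratio is cos²φ₂ / cos²φ₁.
cos²φ₂ / cos²φ₁ = 6.85  ⇒  cos φ₁ = cos 29.5° / √6.85 = 0.8704/2.617 = 0.3325.
φ₁ = arccos(0.3325) ≈ 70.6°.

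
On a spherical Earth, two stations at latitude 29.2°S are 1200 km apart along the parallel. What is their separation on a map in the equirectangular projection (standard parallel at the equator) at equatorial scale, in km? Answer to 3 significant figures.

1370 km

In the plate carrée (x = Rλ, y = Rφ), meridians are true-scale (h = 1) and parallels are stretched by k = sec φ.
Along the parallel, k = sec 29.2° = 1/0.8729 = 1.146.
Map distance = 1200 × 1.146 ≈ 1370 km.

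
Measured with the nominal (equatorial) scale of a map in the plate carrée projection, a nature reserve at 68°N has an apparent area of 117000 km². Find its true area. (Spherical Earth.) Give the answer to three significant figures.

In the plate carrée (x = Rλ, y = Rφ), meridians are true-scale (h = 1) and parallels are stretched by k = sec φ.
Areal scale = h·k = 1 × sec φ; at 68°, h = 1.000, k = 2.669, so h·k = 2.669.
True area = apparent / (areal scale) = 117000 / 2.669 ≈ 43800 km².

43800 km²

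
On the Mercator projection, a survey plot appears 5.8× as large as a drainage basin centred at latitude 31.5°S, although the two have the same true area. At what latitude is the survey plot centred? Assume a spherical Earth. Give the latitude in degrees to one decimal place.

On Mercator, (apparent₁)/(apparent₂) = sec²φ₁ / sec²φ₂ when true areas are equal.
cos²φ₂ / cos²φ₁ = 5.8  ⇒  cos φ₁ = cos 31.5° / √5.8 = 0.8526/2.408 = 0.3540.
φ₁ = arccos(0.3540) ≈ 69.3°.

69.3°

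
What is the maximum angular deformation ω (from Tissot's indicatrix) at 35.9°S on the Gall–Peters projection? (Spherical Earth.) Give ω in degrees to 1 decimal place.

Gall–Peters is a cylindrical equal-area projection with standard parallels at ±45°. A cylindrical equal-area projection with standard parallel φ₀ has meridian scale h = cos φ / cos φ₀ and parallel scale k = cos φ₀ / cos φ (so areas are preserved, h·k = 1).
At 35.9°: h = 1.146, k = 0.8729; principal scales a = 1.146, b = 0.8729.
sin(ω/2) = (a − b)/(a + b) = 0.2726/2.018 = 0.1351, so ω = 2 arcsin(0.1351) ≈ 15.5°.

15.5°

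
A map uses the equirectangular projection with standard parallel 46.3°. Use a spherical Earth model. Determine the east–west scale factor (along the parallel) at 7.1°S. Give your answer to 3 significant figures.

0.696

In the equirectangular projection with standard parallel φ₀ = 46.3° (x = Rλ cos φ₀, y = Rφ), meridians are true-scale (h = 1) and the parallel scale is k = cos φ₀ / cos φ.
k = cos 46.3° / cos 7.1° = 0.6909/0.9923 = 0.6962.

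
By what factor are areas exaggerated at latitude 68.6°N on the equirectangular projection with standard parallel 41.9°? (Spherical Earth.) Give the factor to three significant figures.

2.04

With standard parallel φ₀ = 41.9°, the equirectangular projection gives x = Rλ cos φ₀, y = Rφ, so h = 1 and k = cos 41.9° / cos φ.
Areal scale = h·k = 1 × cos φ₀ / cos φ; at 68.6°, h = 1.000, k = 2.040, so h·k = 2.040.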